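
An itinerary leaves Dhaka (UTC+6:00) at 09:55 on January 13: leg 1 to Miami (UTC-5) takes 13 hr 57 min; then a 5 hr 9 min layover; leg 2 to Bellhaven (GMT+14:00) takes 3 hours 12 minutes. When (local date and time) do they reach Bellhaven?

16:13 on January 14

Convert departure to UTC: 09:55 − 6:00 = 03:55 UTC on Jan 13.
Add 13 hours 57 minutes leg 1 → 17:52 UTC.
Add 5 hours 9 minutes layover in Miami → 23:01 UTC.
Add 3 hours 12 minutes leg 2 → 02:13 UTC (Jan 14).
Bellhaven is UTC+14:00, so local arrival = 02:13 + 14:00 = 16:13 on Jan 14.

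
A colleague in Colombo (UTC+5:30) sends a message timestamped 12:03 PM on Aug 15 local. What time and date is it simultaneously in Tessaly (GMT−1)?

5:33 AM on Aug 15

Tessaly is 6:30 behind Colombo.
Shift by the zone difference: 12:03 PM − 6:30 = 5:33 AM on Aug 15 in Tessaly.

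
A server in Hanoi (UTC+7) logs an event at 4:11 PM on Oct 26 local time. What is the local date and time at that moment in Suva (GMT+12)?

In UTC: 4:11 PM − 7:00 = 9:11 AM on Oct 26.
Suva is UTC+12:00: 9:11 AM + 12:00 = 9:11 PM on Oct 26.

9:11 PM on Oct 26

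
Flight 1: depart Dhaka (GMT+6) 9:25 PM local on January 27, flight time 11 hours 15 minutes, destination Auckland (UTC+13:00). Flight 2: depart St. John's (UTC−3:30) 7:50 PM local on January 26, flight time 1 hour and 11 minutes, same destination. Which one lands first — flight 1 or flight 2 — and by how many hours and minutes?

Flight 1 in UTC: 9:25 PM − 6:00 = 3:25 PM on Jan 27.
+11 hours 15 minutes → arrive 2:40 AM UTC on Jan 28.
Flight 2 in UTC: 7:50 PM + 3:30 = 11:20 PM on Jan 26.
+1 hour and 11 minutes → arrive 12:31 AM UTC on Jan 27.
Flight 2 lands earlier by 26 hours 9 minutes.

the second, by 26 hours 9 minutes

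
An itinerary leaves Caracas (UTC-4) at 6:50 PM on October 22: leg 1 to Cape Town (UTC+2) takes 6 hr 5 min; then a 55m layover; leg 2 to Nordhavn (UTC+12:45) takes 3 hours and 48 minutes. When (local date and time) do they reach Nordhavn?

10:23 PM on October 23

Convert departure to UTC: 6:50 PM + 4:00 = 10:50 PM UTC on Oct 22.
Add 6 hours 5 minutes leg 1 → 4:55 AM UTC (Oct 23).
Add 55 minutes layover in Cape Town → 5:50 AM UTC.
Add 3 hours 48 minutes leg 2 → 9:38 AM UTC.
Nordhavn is UTC+12:45, so local arrival = 9:38 AM + 12:45 = 10:23 PM on Oct 23.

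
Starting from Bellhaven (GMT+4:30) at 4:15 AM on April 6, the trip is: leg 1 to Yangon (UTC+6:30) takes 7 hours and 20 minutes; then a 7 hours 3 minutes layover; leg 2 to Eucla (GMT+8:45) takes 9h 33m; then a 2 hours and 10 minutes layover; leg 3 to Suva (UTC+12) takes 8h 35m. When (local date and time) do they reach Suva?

Convert departure to UTC: 4:15 AM − 4:30 = 11:45 PM UTC on Apr 5.
Add 7 hours 20 minutes leg 1 → 7:05 AM UTC (Apr 6).
Add 7 hours 3 minutes layover in Yangon → 2:08 PM UTC.
Add 9 hours 33 minutes leg 2 → 11:41 PM UTC.
Add 2 hours and 10 minutes layover in Eucla → 1:51 AM UTC (Apr 7).
Add 8 hours and 35 minutes leg 3 → 10:26 AM UTC.
Suva is UTC+12:00, so local arrival = 10:26 AM + 12:00 = 10:26 PM on Apr 7.

10:26 PM on Apr 7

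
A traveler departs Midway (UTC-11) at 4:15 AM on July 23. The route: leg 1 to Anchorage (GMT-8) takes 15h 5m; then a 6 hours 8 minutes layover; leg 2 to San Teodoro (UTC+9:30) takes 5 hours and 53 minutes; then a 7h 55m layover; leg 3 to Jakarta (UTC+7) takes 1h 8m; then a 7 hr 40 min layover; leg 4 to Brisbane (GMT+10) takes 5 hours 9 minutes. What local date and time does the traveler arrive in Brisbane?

2:13 AM on July 26

Convert departure to UTC: 4:15 AM + 11:00 = 3:15 PM UTC on Jul 23.
Add 15 hours 5 minutes leg 1 → 6:20 AM UTC (Jul 24).
Add 6 hours 8 minutes layover in Anchorage → 12:28 PM UTC.
Add 5 hours 53 minutes leg 2 → 6:21 PM UTC.
Add 7 hours 55 minutes layover in San Teodoro → 2:16 AM UTC (Jul 25).
Add 1 hour 8 minutes leg 3 → 3:24 AM UTC.
Add 7 hours and 40 minutes layover in Jakarta → 11:04 AM UTC.
Add 5 hours 9 minutes leg 4 → 4:13 PM UTC.
Brisbane is UTC+10:00, so local arrival = 4:13 PM + 10:00 = 2:13 AM on Jul 26.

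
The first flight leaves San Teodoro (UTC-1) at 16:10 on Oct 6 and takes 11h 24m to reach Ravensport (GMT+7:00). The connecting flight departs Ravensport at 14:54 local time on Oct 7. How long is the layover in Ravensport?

3 hours 20 minutes

Convert departure to UTC: 16:10 + 1:00 = 17:10 UTC on Oct 6.
Add 11 hours 24 minutes flight time → 04:34 UTC (Oct 7).
Ravensport is UTC+7:00, so local arrival = 04:34 + 7:00 = 11:34 on Oct 7.
Layover = 14:54 − 11:34 = 3 hours 20 minutes.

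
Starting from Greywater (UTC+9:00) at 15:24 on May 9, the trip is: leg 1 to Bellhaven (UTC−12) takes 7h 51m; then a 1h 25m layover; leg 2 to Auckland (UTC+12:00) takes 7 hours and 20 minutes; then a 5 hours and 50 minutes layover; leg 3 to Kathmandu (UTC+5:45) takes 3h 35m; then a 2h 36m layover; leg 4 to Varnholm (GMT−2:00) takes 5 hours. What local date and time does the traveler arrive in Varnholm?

14:01 on May 10

Convert departure to UTC: 15:24 − 9:00 = 06:24 UTC on May 9.
Add 7 hours and 51 minutes leg 1 → 14:15 UTC.
Add 1 hour 25 minutes layover in Bellhaven → 15:40 UTC.
Add 7 hours 20 minutes leg 2 → 23:00 UTC.
Add 5 hours 50 minutes layover in Auckland → 04:50 UTC (May 10).
Add 3 hours 35 minutes leg 3 → 08:25 UTC.
Add 2 hours and 36 minutes layover in Kathmandu → 11:01 UTC.
Add 5 hours leg 4 → 16:01 UTC.
Varnholm is UTC−2:00, so local arrival = 16:01 − 2:00 = 14:01 on May 10.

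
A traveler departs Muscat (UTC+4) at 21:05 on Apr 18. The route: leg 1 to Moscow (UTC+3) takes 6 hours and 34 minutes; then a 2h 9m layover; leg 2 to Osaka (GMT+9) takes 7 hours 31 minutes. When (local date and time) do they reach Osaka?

Convert departure to UTC: 21:05 − 4:00 = 17:05 UTC on Apr 18.
Add 6 hours and 34 minutes leg 1 → 23:39 UTC.
Add 2 hours and 9 minutes layover in Moscow → 01:48 UTC (Apr 19).
Add 7 hours and 31 minutes leg 2 → 09:19 UTC.
Osaka is UTC+9:00, so local arrival = 09:19 + 9:00 = 18:19 on Apr 19.

18:19 on April 19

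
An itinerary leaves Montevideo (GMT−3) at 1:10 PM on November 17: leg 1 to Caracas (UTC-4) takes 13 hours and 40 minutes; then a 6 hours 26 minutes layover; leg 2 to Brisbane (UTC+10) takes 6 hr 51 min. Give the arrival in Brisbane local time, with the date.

Convert departure to UTC: 1:10 PM + 3:00 = 4:10 PM UTC on Nov 17.
Add 13 hours 40 minutes leg 1 → 5:50 AM UTC (Nov 18).
Add 6 hours 26 minutes layover in Caracas → 12:16 PM UTC.
Add 6 hours and 51 minutes leg 2 → 7:07 PM UTC.
Brisbane is UTC+10:00, so local arrival = 7:07 PM + 10:00 = 5:07 AM on Nov 19.

5:07 AM on November 19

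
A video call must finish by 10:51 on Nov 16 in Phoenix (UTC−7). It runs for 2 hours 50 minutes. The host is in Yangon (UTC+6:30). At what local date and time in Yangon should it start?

21:31 on November 16

Target end time in UTC: 10:51 + 7:00 = 17:51 on Nov 16.
Subtract 2 hours 50 minutes → start 15:01 UTC on Nov 16.
Yangon is UTC+6:30: 15:01 + 6:30 = 21:31 on Nov 16.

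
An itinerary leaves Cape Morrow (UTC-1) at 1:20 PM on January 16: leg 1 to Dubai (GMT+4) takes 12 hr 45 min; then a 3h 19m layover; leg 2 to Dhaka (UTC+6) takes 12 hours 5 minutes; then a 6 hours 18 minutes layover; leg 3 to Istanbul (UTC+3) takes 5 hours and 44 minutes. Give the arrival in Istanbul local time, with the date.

9:31 AM on January 18

Convert departure to UTC: 1:20 PM + 1:00 = 2:20 PM UTC on Jan 16.
Add 12 hours and 45 minutes leg 1 → 3:05 AM UTC (Jan 17).
Add 3 hours and 19 minutes layover in Dubai → 6:24 AM UTC.
Add 12 hours 5 minutes leg 2 → 6:29 PM UTC.
Add 6 hours and 18 minutes layover in Dhaka → 12:47 AM UTC (Jan 18).
Add 5 hours 44 minutes leg 3 → 6:31 AM UTC.
Istanbul is UTC+3:00, so local arrival = 6:31 AM + 3:00 = 9:31 AM on Jan 18.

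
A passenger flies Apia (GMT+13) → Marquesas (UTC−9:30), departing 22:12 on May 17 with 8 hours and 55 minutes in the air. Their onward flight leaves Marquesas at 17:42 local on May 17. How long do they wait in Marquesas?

9 hours 5 minutes

Convert departure to UTC: 22:12 − 13:00 = 09:12 UTC on May 17.
Add 8 hours 55 minutes flight time → 18:07 UTC.
Marquesas is UTC−9:30, so local arrival = 18:07 − 9:30 = 08:37 on May 17.
Layover = 17:42 − 08:37 = 9 hours 5 minutes.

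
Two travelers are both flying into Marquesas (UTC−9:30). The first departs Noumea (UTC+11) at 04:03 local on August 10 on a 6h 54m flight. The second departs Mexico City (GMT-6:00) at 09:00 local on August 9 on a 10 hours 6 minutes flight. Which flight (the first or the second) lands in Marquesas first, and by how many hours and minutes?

the first, by 1 hour 9 minutes

Flight 1 in UTC: 04:03 − 11:00 = 17:03 on Aug 9.
+6 hours and 54 minutes → arrive 23:57 UTC on Aug 9.
Flight 2 in UTC: 09:00 + 6:00 = 15:00 on Aug 9.
+10 hours and 6 minutes → arrive 01:06 UTC on Aug 10.
Flight 1 lands earlier by 1 hour 9 minutes.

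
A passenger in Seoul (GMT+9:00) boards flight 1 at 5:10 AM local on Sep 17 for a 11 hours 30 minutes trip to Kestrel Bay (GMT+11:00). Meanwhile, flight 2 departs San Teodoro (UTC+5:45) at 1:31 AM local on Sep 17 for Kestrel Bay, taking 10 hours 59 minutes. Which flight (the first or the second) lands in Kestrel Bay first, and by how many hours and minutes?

the second, by 55 minutes

Flight 1 in UTC: 5:10 AM − 9:00 = 8:10 PM on Sep 16.
+11 hours 30 minutes → arrive 7:40 AM UTC on Sep 17.
Flight 2 in UTC: 1:31 AM − 5:45 = 7:46 PM on Sep 16.
+10 hours and 59 minutes → arrive 6:45 AM UTC on Sep 17.
Flight 2 lands earlier by 55 minutes.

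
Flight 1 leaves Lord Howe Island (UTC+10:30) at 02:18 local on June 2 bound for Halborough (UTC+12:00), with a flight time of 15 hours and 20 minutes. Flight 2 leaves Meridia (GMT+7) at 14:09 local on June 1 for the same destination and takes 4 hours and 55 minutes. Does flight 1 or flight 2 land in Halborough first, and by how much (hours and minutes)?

the second, by 19 hours 4 minutes

Flight 1 in UTC: 02:18 − 10:30 = 15:48 on Jun 1.
+15 hours 20 minutes → arrive 07:08 UTC on Jun 2.
Flight 2 in UTC: 14:09 − 7:00 = 07:09 on Jun 1.
+4 hours and 55 minutes → arrive 12:04 UTC on Jun 1.
Flight 2 lands earlier by 19 hours 4 minutes.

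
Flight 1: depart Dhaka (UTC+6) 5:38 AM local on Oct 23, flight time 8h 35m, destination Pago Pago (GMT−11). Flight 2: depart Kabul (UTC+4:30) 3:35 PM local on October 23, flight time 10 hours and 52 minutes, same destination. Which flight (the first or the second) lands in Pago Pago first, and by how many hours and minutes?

Flight 1 in UTC: 5:38 AM − 6:00 = 11:38 PM on Oct 22.
+8 hours 35 minutes → arrive 8:13 AM UTC on Oct 23.
Flight 2 in UTC: 3:35 PM − 4:30 = 11:05 AM on Oct 23.
+10 hours and 52 minutes → arrive 9:57 PM UTC on Oct 23.
Flight 1 lands earlier by 13 hours 44 minutes.

the first, by 13 hours 44 minutes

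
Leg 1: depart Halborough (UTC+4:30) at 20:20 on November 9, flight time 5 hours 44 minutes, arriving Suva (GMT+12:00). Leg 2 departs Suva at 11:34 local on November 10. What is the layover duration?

2 hours

Convert departure to UTC: 20:20 − 4:30 = 15:50 UTC on Nov 9.
Add 5 hours 44 minutes flight time → 21:34 UTC.
Suva is UTC+12:00, so local arrival = 21:34 + 12:00 = 09:34 on Nov 10.
Layover = 11:34 − 09:34 = 2 hours.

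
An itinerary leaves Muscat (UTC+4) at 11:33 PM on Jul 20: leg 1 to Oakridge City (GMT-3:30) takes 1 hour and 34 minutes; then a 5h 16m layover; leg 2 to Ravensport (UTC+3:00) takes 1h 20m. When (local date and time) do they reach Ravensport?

6:43 AM on July 21

Convert departure to UTC: 11:33 PM − 4:00 = 7:33 PM UTC on Jul 20.
Add 1 hour 34 minutes leg 1 → 9:07 PM UTC.
Add 5 hours 16 minutes layover in Oakridge City → 2:23 AM UTC (Jul 21).
Add 1 hour 20 minutes leg 2 → 3:43 AM UTC.
Ravensport is UTC+3:00, so local arrival = 3:43 AM + 3:00 = 6:43 AM on Jul 21.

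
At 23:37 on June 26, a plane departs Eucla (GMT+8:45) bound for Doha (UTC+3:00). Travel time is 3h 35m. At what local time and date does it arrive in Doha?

21:27 on June 26

Convert departure to UTC: 23:37 − 8:45 = 14:52 UTC on Jun 26.
Add 3 hours and 35 minutes travel time → 18:27 UTC.
Doha is UTC+3:00, so local arrival = 18:27 + 3:00 = 21:27 on Jun 26.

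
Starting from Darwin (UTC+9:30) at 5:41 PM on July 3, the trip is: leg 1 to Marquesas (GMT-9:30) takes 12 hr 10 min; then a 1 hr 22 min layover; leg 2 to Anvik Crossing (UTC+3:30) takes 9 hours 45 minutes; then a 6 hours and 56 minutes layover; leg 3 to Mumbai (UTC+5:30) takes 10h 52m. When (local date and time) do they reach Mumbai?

6:46 AM on Jul 5

Convert departure to UTC: 5:41 PM − 9:30 = 8:11 AM UTC on Jul 3.
Add 12 hours and 10 minutes leg 1 → 8:21 PM UTC.
Add 1 hour 22 minutes layover in Marquesas → 9:43 PM UTC.
Add 9 hours and 45 minutes leg 2 → 7:28 AM UTC (Jul 4).
Add 6 hours 56 minutes layover in Anvik Crossing → 2:24 PM UTC.
Add 10 hours and 52 minutes leg 3 → 1:16 AM UTC (Jul 5).
Mumbai is UTC+5:30, so local arrival = 1:16 AM + 5:30 = 6:46 AM on Jul 5.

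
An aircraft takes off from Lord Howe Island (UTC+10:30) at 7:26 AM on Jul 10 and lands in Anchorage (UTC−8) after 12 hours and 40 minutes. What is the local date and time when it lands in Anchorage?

Anchorage is 18:30 behind Lord Howe Island.
After 12 hours 40 minutes it is 8:06 PM in Lord Howe Island.
Shift by the zone difference: 8:06 PM − 18:30 = 1:36 AM on Jul 10 in Anchorage.

1:36 AM on July 10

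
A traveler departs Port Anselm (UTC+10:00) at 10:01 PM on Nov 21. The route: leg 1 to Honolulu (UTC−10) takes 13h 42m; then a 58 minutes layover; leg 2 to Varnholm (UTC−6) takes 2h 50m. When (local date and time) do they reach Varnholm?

11:31 PM on Nov 21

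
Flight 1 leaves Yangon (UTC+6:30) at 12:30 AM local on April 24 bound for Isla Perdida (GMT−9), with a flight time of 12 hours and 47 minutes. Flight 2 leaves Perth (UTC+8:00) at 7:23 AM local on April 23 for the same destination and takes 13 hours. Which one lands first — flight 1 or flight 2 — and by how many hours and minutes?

Flight 1 in UTC: 12:30 AM − 6:30 = 6:00 PM on Apr 23.
+12 hours 47 minutes → arrive 6:47 AM UTC on Apr 24.
Flight 2 in UTC: 7:23 AM − 8:00 = 11:23 PM on Apr 22.
+13 hours → arrive 12:23 PM UTC on Apr 23.
Flight 2 lands earlier by 18 hours 24 minutes.

the second, by 18 hours 24 minutes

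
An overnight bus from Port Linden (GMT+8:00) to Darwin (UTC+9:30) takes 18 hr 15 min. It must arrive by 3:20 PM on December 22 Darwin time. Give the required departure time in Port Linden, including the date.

Target arrival in UTC: 3:20 PM − 9:30 = 5:50 AM on Dec 22.
Subtract 18 hours 15 minutes → departure 11:35 AM UTC on Dec 21.
Port Linden is UTC+8:00: 11:35 AM + 8:00 = 7:35 PM on Dec 21.

7:35 PM on December 21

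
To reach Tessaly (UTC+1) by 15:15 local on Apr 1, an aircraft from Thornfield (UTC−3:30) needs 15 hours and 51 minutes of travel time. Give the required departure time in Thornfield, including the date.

18:54 on March 31

Target arrival in UTC: 15:15 − 1:00 = 14:15 on Apr 1.
Subtract 15 hours 51 minutes → departure 22:24 UTC on Mar 31.
Thornfield is UTC−3:30: 22:24 − 3:30 = 18:54 on Mar 31.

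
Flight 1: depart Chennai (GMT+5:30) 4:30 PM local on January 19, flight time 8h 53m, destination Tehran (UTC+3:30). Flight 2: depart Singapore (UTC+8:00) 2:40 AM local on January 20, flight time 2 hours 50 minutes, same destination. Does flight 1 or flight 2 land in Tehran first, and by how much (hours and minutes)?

Flight 1 in UTC: 4:30 PM − 5:30 = 11:00 AM on Jan 19.
+8 hours 53 minutes → arrive 7:53 PM UTC on Jan 19.
Flight 2 in UTC: 2:40 AM − 8:00 = 6:40 PM on Jan 19.
+2 hours and 50 minutes → arrive 9:30 PM UTC on Jan 19.
Flight 1 lands earlier by 1 hour 37 minutes.

the first, by 1 hour 37 minutes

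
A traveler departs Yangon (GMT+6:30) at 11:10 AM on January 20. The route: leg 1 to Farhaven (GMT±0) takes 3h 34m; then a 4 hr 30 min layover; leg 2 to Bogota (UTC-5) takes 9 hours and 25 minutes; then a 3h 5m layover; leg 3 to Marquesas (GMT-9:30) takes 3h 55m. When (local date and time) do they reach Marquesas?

7:39 PM on January 20

Convert departure to UTC: 11:10 AM − 6:30 = 4:40 AM UTC on Jan 20.
Add 3 hours and 34 minutes leg 1 → 8:14 AM UTC.
Add 4 hours 30 minutes layover in Farhaven → 12:44 PM UTC.
Add 9 hours 25 minutes leg 2 → 10:09 PM UTC.
Add 3 hours 5 minutes layover in Bogota → 1:14 AM UTC (Jan 21).
Add 3 hours 55 minutes leg 3 → 5:09 AM UTC.
Marquesas is UTC−9:30, so local arrival = 5:09 AM − 9:30 = 7:39 PM on Jan 20.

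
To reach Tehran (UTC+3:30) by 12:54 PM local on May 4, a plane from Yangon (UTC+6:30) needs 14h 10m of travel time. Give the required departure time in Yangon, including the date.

1:44 AM on May 4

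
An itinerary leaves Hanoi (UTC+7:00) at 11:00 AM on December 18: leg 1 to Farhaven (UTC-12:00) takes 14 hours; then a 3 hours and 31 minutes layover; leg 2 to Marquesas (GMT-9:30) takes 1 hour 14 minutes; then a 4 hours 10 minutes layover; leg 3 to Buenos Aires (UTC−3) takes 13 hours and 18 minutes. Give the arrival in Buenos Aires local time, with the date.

Convert departure to UTC: 11:00 AM − 7:00 = 4:00 AM UTC on Dec 18.
Add 14 hours leg 1 → 6:00 PM UTC.
Add 3 hours and 31 minutes layover in Farhaven → 9:31 PM UTC.
Add 1 hour 14 minutes leg 2 → 10:45 PM UTC.
Add 4 hours and 10 minutes layover in Marquesas → 2:55 AM UTC (Dec 19).
Add 13 hours and 18 minutes leg 3 → 4:13 PM UTC.
Buenos Aires is UTC−3:00, so local arrival = 4:13 PM − 3:00 = 1:13 PM on Dec 19.

1:13 PM on Dec 19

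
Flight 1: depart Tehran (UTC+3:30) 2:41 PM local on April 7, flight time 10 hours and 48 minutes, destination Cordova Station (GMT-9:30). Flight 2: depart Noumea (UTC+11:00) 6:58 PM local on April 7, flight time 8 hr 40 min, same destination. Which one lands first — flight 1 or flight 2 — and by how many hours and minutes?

the second, by 5 hours 21 minutes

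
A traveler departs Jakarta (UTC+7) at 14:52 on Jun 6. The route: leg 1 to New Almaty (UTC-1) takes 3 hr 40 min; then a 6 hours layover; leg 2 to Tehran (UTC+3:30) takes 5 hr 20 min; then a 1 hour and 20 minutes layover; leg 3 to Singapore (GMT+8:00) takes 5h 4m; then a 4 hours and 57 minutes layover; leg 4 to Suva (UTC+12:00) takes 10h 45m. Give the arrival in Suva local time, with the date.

Convert departure to UTC: 14:52 − 7:00 = 07:52 UTC on Jun 6.
Add 3 hours 40 minutes leg 1 → 11:32 UTC.
Add 6 hours layover in New Almaty → 17:32 UTC.
Add 5 hours 20 minutes leg 2 → 22:52 UTC.
Add 1 hour 20 minutes layover in Tehran → 00:12 UTC (Jun 7).
Add 5 hours 4 minutes leg 3 → 05:16 UTC.
Add 4 hours and 57 minutes layover in Singapore → 10:13 UTC.
Add 10 hours and 45 minutes leg 4 → 20:58 UTC.
Suva is UTC+12:00, so local arrival = 20:58 + 12:00 = 08:58 on Jun 8.

08:58 on June 8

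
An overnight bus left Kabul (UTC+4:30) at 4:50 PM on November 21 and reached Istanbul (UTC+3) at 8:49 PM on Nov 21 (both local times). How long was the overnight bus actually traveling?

Istanbul is 1:30 behind Kabul.
Clock-face elapsed time (ignoring zones) is 3 hours 59 minutes.
Actual elapsed = 3 hours 59 minutes + 1:30 = 5 hours 29 minutes.

5 hours 29 minutes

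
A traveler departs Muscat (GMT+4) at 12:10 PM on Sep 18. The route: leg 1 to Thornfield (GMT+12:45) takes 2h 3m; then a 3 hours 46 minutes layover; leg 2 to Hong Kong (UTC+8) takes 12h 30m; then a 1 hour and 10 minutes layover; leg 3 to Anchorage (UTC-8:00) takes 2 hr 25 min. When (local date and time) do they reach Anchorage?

10:04 PM on Sep 18

Convert departure to UTC: 12:10 PM − 4:00 = 8:10 AM UTC on Sep 18.
Add 2 hours and 3 minutes leg 1 → 10:13 AM UTC.
Add 3 hours 46 minutes layover in Thornfield → 1:59 PM UTC.
Add 12 hours and 30 minutes leg 2 → 2:29 AM UTC (Sep 19).
Add 1 hour 10 minutes layover in Hong Kong → 3:39 AM UTC.
Add 2 hours 25 minutes leg 3 → 6:04 AM UTC.
Anchorage is UTC−8:00, so local arrival = 6:04 AM − 8:00 = 10:04 PM on Sep 18.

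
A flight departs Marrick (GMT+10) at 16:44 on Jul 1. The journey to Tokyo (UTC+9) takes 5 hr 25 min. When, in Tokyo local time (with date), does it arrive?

21:09 on July 1

Tokyo is 1:00 behind Marrick.
After 5 hours 25 minutes it is 22:09 in Marrick.
Shift by the zone difference: 22:09 − 1:00 = 21:09 on Jul 1 in Tokyo.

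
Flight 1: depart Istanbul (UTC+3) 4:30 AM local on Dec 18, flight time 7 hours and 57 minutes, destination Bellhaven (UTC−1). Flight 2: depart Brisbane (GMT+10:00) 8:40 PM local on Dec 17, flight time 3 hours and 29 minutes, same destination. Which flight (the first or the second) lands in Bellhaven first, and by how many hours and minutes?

the second, by 19 hours 18 minutes

Flight 1 in UTC: 4:30 AM − 3:00 = 1:30 AM on Dec 18.
+7 hours 57 minutes → arrive 9:27 AM UTC on Dec 18.
Flight 2 in UTC: 8:40 PM − 10:00 = 10:40 AM on Dec 17.
+3 hours 29 minutes → arrive 2:09 PM UTC on Dec 17.
Flight 2 lands earlier by 19 hours 18 minutes.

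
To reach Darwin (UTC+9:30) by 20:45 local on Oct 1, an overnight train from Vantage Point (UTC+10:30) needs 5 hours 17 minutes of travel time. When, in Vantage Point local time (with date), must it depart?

Target arrival in UTC: 20:45 − 9:30 = 11:15 on Oct 1.
Subtract 5 hours and 17 minutes → departure 05:58 UTC on Oct 1.
Vantage Point is UTC+10:30: 05:58 + 10:30 = 16:28 on Oct 1.

16:28 on Oct 1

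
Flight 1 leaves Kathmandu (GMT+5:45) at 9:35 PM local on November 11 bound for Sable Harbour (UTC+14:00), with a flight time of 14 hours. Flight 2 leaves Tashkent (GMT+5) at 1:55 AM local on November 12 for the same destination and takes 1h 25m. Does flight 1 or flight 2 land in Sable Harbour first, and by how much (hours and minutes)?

Flight 1 in UTC: 9:35 PM − 5:45 = 3:50 PM on Nov 11.
+14 hours → arrive 5:50 AM UTC on Nov 12.
Flight 2 in UTC: 1:55 AM − 5:00 = 8:55 PM on Nov 11.
+1 hour 25 minutes → arrive 10:20 PM UTC on Nov 11.
Flight 2 lands earlier by 7 hours 30 minutes.

the second, by 7 hours 30 minutes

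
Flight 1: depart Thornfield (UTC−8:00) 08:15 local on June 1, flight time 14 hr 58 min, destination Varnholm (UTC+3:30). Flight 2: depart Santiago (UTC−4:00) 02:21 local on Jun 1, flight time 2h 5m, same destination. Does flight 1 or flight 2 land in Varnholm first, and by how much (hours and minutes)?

Flight 1 in UTC: 08:15 + 8:00 = 16:15 on Jun 1.
+14 hours and 58 minutes → arrive 07:13 UTC on Jun 2.
Flight 2 in UTC: 02:21 + 4:00 = 06:21 on Jun 1.
+2 hours and 5 minutes → arrive 08:26 UTC on Jun 1.
Flight 2 lands earlier by 22 hours 47 minutes.

the second, by 22 hours 47 minutes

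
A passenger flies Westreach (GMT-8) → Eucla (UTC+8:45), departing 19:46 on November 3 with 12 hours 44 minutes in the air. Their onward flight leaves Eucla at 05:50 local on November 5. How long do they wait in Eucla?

Convert departure to UTC: 19:46 + 8:00 = 03:46 UTC on Nov 4.
Add 12 hours and 44 minutes flight time → 16:30 UTC.
Eucla is UTC+8:45, so local arrival = 16:30 + 8:45 = 01:15 on Nov 5.
Layover = 05:50 − 01:15 = 4 hours 35 minutes.

4 hours 35 minutes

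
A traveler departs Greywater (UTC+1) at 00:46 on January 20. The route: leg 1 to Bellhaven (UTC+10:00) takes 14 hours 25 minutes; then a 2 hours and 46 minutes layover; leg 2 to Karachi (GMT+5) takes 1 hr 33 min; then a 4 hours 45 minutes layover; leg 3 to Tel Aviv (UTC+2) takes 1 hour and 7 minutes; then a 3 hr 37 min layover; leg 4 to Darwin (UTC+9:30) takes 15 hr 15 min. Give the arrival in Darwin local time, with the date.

04:44 on January 22

Convert departure to UTC: 00:46 − 1:00 = 23:46 UTC on Jan 19.
Add 14 hours 25 minutes leg 1 → 14:11 UTC (Jan 20).
Add 2 hours 46 minutes layover in Bellhaven → 16:57 UTC.
Add 1 hour 33 minutes leg 2 → 18:30 UTC.
Add 4 hours and 45 minutes layover in Karachi → 23:15 UTC.
Add 1 hour 7 minutes leg 3 → 00:22 UTC (Jan 21).
Add 3 hours 37 minutes layover in Tel Aviv → 03:59 UTC.
Add 15 hours and 15 minutes leg 4 → 19:14 UTC.
Darwin is UTC+9:30, so local arrival = 19:14 + 9:30 = 04:44 on Jan 22.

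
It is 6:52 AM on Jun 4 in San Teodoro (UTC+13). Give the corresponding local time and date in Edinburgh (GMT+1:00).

Edinburgh is 12:00 behind San Teodoro.
Shift by the zone difference: 6:52 AM − 12:00 = 6:52 PM on Jun 3 in Edinburgh.

6:52 PM on Jun 3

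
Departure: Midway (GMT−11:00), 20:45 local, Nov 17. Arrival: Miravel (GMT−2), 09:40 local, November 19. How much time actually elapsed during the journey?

27 hours 55 minutes

Miravel is 9:00 ahead of Midway.
Clock-face elapsed time (ignoring zones) is 36 hours 55 minutes.
Actual elapsed = 36 hours 55 minutes − 9:00 = 27 hours 55 minutes.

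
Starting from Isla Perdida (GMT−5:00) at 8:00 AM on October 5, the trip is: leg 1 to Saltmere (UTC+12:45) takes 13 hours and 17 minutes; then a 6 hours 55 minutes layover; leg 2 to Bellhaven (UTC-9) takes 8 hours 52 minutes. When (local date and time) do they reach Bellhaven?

9:04 AM on October 6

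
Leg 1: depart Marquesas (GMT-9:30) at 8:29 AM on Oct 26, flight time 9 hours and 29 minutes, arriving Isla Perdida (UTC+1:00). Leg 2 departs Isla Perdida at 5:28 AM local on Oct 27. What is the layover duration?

1 hour

Convert departure to UTC: 8:29 AM + 9:30 = 5:59 PM UTC on Oct 26.
Add 9 hours and 29 minutes flight time → 3:28 AM UTC (Oct 27).
Isla Perdida is UTC+1:00, so local arrival = 3:28 AM + 1:00 = 4:28 AM on Oct 27.
Layover = 5:28 AM − 4:28 AM = 1 hour.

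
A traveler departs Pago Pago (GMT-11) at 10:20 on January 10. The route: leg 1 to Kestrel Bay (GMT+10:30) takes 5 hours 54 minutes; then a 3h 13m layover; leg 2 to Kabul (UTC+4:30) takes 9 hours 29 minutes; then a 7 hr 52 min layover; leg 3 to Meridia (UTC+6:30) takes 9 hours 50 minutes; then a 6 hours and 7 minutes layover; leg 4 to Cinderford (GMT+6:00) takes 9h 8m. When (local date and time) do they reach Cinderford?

06:53 on January 13

Convert departure to UTC: 10:20 + 11:00 = 21:20 UTC on Jan 10.
Add 5 hours and 54 minutes leg 1 → 03:14 UTC (Jan 11).
Add 3 hours 13 minutes layover in Kestrel Bay → 06:27 UTC.
Add 9 hours and 29 minutes leg 2 → 15:56 UTC.
Add 7 hours and 52 minutes layover in Kabul → 23:48 UTC.
Add 9 hours and 50 minutes leg 3 → 09:38 UTC (Jan 12).
Add 6 hours 7 minutes layover in Meridia → 15:45 UTC.
Add 9 hours 8 minutes leg 4 → 00:53 UTC (Jan 13).
Cinderford is UTC+6:00, so local arrival = 00:53 + 6:00 = 06:53 on Jan 13.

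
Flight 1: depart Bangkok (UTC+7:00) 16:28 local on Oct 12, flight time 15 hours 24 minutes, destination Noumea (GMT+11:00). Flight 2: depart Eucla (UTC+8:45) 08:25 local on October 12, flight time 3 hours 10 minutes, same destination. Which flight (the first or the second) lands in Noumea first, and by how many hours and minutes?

the second, by 22 hours 2 minutes

Flight 1 in UTC: 16:28 − 7:00 = 09:28 on Oct 12.
+15 hours and 24 minutes → arrive 00:52 UTC on Oct 13.
Flight 2 in UTC: 08:25 − 8:45 = 23:40 on Oct 11.
+3 hours and 10 minutes → arrive 02:50 UTC on Oct 12.
Flight 2 lands earlier by 22 hours 2 minutes.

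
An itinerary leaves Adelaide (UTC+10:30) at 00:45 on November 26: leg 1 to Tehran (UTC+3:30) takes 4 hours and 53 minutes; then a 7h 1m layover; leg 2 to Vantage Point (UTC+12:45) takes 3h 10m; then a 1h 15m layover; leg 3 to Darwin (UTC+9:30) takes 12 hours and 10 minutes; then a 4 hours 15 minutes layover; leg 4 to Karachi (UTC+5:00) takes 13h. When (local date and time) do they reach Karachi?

16:59 on November 27

Convert departure to UTC: 00:45 − 10:30 = 14:15 UTC on Nov 25.
Add 4 hours and 53 minutes leg 1 → 19:08 UTC.
Add 7 hours 1 minute layover in Tehran → 02:09 UTC (Nov 26).
Add 3 hours 10 minutes leg 2 → 05:19 UTC.
Add 1 hour 15 minutes layover in Vantage Point → 06:34 UTC.
Add 12 hours and 10 minutes leg 3 → 18:44 UTC.
Add 4 hours and 15 minutes layover in Darwin → 22:59 UTC.
Add 13 hours leg 4 → 11:59 UTC (Nov 27).
Karachi is UTC+5:00, so local arrival = 11:59 + 5:00 = 16:59 on Nov 27.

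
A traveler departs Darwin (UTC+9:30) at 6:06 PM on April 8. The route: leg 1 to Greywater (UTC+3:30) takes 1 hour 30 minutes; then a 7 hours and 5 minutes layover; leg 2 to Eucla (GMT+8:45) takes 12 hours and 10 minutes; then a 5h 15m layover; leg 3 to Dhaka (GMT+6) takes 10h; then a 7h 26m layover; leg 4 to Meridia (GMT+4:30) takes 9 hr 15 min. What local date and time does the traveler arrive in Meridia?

Convert departure to UTC: 6:06 PM − 9:30 = 8:36 AM UTC on Apr 8.
Add 1 hour 30 minutes leg 1 → 10:06 AM UTC.
Add 7 hours and 5 minutes layover in Greywater → 5:11 PM UTC.
Add 12 hours 10 minutes leg 2 → 5:21 AM UTC (Apr 9).
Add 5 hours and 15 minutes layover in Eucla → 10:36 AM UTC.
Add 10 hours leg 3 → 8:36 PM UTC.
Add 7 hours 26 minutes layover in Dhaka → 4:02 AM UTC (Apr 10).
Add 9 hours and 15 minutes leg 4 → 1:17 PM UTC.
Meridia is UTC+4:30, so local arrival = 1:17 PM + 4:30 = 5:47 PM on Apr 10.

5:47 PM on April 10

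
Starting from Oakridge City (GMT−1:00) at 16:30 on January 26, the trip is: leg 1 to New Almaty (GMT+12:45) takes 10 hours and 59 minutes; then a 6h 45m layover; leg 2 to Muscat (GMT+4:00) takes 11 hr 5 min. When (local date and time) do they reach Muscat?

Convert departure to UTC: 16:30 + 1:00 = 17:30 UTC on Jan 26.
Add 10 hours and 59 minutes leg 1 → 04:29 UTC (Jan 27).
Add 6 hours 45 minutes layover in New Almaty → 11:14 UTC.
Add 11 hours and 5 minutes leg 2 → 22:19 UTC.
Muscat is UTC+4:00, so local arrival = 22:19 + 4:00 = 02:19 on Jan 28.

02:19 on January 28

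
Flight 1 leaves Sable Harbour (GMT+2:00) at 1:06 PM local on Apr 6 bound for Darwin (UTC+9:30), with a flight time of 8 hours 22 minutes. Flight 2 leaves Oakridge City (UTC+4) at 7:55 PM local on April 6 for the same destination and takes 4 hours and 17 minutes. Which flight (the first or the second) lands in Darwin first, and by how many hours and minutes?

Flight 1 in UTC: 1:06 PM − 2:00 = 11:06 AM on Apr 6.
+8 hours and 22 minutes → arrive 7:28 PM UTC on Apr 6.
Flight 2 in UTC: 7:55 PM − 4:00 = 3:55 PM on Apr 6.
+4 hours and 17 minutes → arrive 8:12 PM UTC on Apr 6.
Flight 1 lands earlier by 44 minutes.

the first, by 44 minutes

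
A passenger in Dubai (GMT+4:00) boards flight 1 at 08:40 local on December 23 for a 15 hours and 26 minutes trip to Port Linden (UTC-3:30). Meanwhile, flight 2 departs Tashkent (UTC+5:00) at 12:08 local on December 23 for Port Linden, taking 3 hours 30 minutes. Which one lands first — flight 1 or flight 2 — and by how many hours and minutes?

the second, by 9 hours 28 minutes

Flight 1 in UTC: 08:40 − 4:00 = 04:40 on Dec 23.
+15 hours and 26 minutes → arrive 20:06 UTC on Dec 23.
Flight 2 in UTC: 12:08 − 5:00 = 07:08 on Dec 23.
+3 hours and 30 minutes → arrive 10:38 UTC on Dec 23.
Flight 2 lands earlier by 9 hours 28 minutes.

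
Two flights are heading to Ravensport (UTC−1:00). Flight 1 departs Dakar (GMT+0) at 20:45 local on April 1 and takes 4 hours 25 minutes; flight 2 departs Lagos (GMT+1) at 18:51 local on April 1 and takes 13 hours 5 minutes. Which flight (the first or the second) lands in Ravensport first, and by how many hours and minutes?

Flight 1 departs at 20:45 UTC (Apr 1).
+4 hours 25 minutes → arrive 01:10 UTC on Apr 2.
Flight 2 in UTC: 18:51 − 1:00 = 17:51 on Apr 1.
+13 hours 5 minutes → arrive 06:56 UTC on Apr 2.
Flight 1 lands earlier by 5 hours 46 minutes.

the first, by 5 hours 46 minutes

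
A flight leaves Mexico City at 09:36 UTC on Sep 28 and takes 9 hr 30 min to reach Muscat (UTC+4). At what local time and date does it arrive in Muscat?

23:06 on Sep 28

Departure is given in UTC: 09:36 on Sep 28.
Add 9 hours and 30 minutes → 19:06 UTC.
Muscat is UTC+4:00: 19:06 + 4:00 = 23:06 on Sep 28.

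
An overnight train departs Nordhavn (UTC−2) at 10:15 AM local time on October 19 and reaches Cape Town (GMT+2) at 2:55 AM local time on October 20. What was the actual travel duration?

12 hours 40 minutes

Departure in UTC: 10:15 AM + 2:00 = 12:15 PM on Oct 19.
Arrival in UTC: 2:55 AM − 2:00 = 12:55 AM on Oct 20.
Elapsed = 12:55 AM − 12:15 PM (+1 day) = 12 hours 40 minutes.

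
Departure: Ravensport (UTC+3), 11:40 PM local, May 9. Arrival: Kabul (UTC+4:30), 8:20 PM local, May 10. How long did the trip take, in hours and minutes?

Departure in UTC: 11:40 PM − 3:00 = 8:40 PM on May 9.
Arrival in UTC: 8:20 PM − 4:30 = 3:50 PM on May 10.
Elapsed = 3:50 PM − 8:40 PM (+1 day) = 19 hours 10 minutes.

19 hours 10 minutes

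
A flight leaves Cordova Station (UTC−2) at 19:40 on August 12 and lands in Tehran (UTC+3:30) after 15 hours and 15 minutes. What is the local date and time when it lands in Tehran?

Tehran is 5:30 ahead of Cordova Station.
After 15 hours and 15 minutes it is 10:55 (Aug 13) in Cordova Station.
Shift by the zone difference: 10:55 + 5:30 = 16:25 on Aug 13 in Tehran.

16:25 on August 13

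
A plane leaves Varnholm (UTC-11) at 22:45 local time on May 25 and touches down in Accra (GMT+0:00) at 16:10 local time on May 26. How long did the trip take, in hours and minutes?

Departure in UTC: 22:45 + 11:00 = 09:45 on May 26.
Arrival is already UTC: 16:10 on May 26.
Elapsed = 16:10 − 09:45 = 6 hours 25 minutes.

6 hours 25 minutes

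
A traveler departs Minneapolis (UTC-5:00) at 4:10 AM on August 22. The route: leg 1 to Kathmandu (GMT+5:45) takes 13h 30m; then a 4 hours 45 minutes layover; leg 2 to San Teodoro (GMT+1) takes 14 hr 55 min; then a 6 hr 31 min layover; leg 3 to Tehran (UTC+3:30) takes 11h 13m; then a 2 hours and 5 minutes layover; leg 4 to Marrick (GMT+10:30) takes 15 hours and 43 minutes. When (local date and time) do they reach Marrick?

Convert departure to UTC: 4:10 AM + 5:00 = 9:10 AM UTC on Aug 22.
Add 13 hours 30 minutes leg 1 → 10:40 PM UTC.
Add 4 hours 45 minutes layover in Kathmandu → 3:25 AM UTC (Aug 23).
Add 14 hours and 55 minutes leg 2 → 6:20 PM UTC.
Add 6 hours and 31 minutes layover in San Teodoro → 12:51 AM UTC (Aug 24).
Add 11 hours and 13 minutes leg 3 → 12:04 PM UTC.
Add 2 hours 5 minutes layover in Tehran → 2:09 PM UTC.
Add 15 hours and 43 minutes leg 4 → 5:52 AM UTC (Aug 25).
Marrick is UTC+10:30, so local arrival = 5:52 AM + 10:30 = 4:22 PM on Aug 25.

4:22 PM on August 25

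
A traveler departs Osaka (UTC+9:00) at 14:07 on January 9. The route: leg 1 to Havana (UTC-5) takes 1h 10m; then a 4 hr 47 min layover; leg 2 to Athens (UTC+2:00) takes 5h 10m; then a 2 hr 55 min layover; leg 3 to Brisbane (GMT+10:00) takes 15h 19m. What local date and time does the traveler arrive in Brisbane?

Convert departure to UTC: 14:07 − 9:00 = 05:07 UTC on Jan 9.
Add 1 hour 10 minutes leg 1 → 06:17 UTC.
Add 4 hours 47 minutes layover in Havana → 11:04 UTC.
Add 5 hours 10 minutes leg 2 → 16:14 UTC.
Add 2 hours and 55 minutes layover in Athens → 19:09 UTC.
Add 15 hours 19 minutes leg 3 → 10:28 UTC (Jan 10).
Brisbane is UTC+10:00, so local arrival = 10:28 + 10:00 = 20:28 on Jan 10.

20:28 on January 10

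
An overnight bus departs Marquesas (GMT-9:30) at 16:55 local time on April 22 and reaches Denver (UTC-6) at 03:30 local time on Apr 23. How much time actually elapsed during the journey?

Departure in UTC: 16:55 + 9:30 = 02:25 on Apr 23.
Arrival in UTC: 03:30 + 6:00 = 09:30 on Apr 23.
Elapsed = 09:30 − 02:25 = 7 hours 5 minutes.

7 hours 5 minutes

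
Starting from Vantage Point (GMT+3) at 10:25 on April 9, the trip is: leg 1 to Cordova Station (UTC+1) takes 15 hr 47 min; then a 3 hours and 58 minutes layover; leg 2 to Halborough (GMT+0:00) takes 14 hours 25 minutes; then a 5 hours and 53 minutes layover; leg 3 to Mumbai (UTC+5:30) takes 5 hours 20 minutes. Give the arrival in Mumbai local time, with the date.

10:18 on Apr 11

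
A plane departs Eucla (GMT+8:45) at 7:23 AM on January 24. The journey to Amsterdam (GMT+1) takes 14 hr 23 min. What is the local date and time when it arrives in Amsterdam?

2:01 PM on January 24

Amsterdam is 7:45 behind Eucla.
After 14 hours and 23 minutes it is 9:46 PM in Eucla.
Shift by the zone difference: 9:46 PM − 7:45 = 2:01 PM on Jan 24 in Amsterdam.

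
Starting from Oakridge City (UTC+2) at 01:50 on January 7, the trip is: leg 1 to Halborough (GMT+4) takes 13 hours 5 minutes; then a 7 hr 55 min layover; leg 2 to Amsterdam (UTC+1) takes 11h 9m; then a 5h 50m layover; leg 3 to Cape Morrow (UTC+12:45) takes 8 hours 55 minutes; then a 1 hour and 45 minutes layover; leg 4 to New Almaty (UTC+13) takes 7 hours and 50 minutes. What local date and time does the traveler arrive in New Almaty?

Convert departure to UTC: 01:50 − 2:00 = 23:50 UTC on Jan 6.
Add 13 hours 5 minutes leg 1 → 12:55 UTC (Jan 7).
Add 7 hours and 55 minutes layover in Halborough → 20:50 UTC.
Add 11 hours and 9 minutes leg 2 → 07:59 UTC (Jan 8).
Add 5 hours 50 minutes layover in Amsterdam → 13:49 UTC.
Add 8 hours 55 minutes leg 3 → 22:44 UTC.
Add 1 hour and 45 minutes layover in Cape Morrow → 00:29 UTC (Jan 9).
Add 7 hours 50 minutes leg 4 → 08:19 UTC.
New Almaty is UTC+13:00, so local arrival = 08:19 + 13:00 = 21:19 on Jan 9.

21:19 on January 9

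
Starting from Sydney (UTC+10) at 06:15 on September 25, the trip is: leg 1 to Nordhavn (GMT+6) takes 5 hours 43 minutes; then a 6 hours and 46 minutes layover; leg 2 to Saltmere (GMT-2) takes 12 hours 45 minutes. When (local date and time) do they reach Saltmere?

19:29 on Sep 25

Convert departure to UTC: 06:15 − 10:00 = 20:15 UTC on Sep 24.
Add 5 hours 43 minutes leg 1 → 01:58 UTC (Sep 25).
Add 6 hours and 46 minutes layover in Nordhavn → 08:44 UTC.
Add 12 hours and 45 minutes leg 2 → 21:29 UTC.
Saltmere is UTC−2:00, so local arrival = 21:29 − 2:00 = 19:29 on Sep 25.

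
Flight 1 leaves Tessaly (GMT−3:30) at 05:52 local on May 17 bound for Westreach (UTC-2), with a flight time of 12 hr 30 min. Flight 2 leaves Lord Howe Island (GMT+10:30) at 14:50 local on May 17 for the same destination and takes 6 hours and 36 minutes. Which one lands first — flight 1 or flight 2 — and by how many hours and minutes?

the second, by 10 hours 56 minutes

Flight 1 in UTC: 05:52 + 3:30 = 09:22 on May 17.
+12 hours and 30 minutes → arrive 21:52 UTC on May 17.
Flight 2 in UTC: 14:50 − 10:30 = 04:20 on May 17.
+6 hours and 36 minutes → arrive 10:56 UTC on May 17.
Flight 2 lands earlier by 10 hours 56 minutes.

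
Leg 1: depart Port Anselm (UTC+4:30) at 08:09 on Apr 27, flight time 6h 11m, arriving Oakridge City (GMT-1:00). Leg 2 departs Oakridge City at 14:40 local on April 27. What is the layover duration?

5 hours 50 minutes

Convert departure to UTC: 08:09 − 4:30 = 03:39 UTC on Apr 27.
Add 6 hours and 11 minutes flight time → 09:50 UTC.
Oakridge City is UTC−1:00, so local arrival = 09:50 − 1:00 = 08:50 on Apr 27.
Layover = 14:40 − 08:50 = 5 hours 50 minutes.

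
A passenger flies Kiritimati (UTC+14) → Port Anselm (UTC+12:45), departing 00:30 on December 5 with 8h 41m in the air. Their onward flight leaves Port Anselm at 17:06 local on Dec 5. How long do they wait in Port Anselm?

Convert departure to UTC: 00:30 − 14:00 = 10:30 UTC on Dec 4.
Add 8 hours 41 minutes flight time → 19:11 UTC.
Port Anselm is UTC+12:45, so local arrival = 19:11 + 12:45 = 07:56 on Dec 5.
Layover = 17:06 − 07:56 = 9 hours 10 minutes.

9 hours 10 minutes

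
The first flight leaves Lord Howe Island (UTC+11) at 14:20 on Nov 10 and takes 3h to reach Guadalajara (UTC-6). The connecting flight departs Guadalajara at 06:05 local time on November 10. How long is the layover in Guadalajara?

Convert departure to UTC: 14:20 − 11:00 = 03:20 UTC on Nov 10.
Add 3 hours flight time → 06:20 UTC.
Guadalajara is UTC−6:00, so local arrival = 06:20 − 6:00 = 00:20 on Nov 10.
Layover = 06:05 − 00:20 = 5 hours 45 minutes.

5 hours 45 minutes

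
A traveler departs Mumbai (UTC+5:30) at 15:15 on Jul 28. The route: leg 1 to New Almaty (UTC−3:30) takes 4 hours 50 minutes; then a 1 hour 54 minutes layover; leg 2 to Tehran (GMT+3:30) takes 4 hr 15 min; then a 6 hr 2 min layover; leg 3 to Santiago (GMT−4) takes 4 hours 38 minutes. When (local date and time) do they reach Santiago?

Convert departure to UTC: 15:15 − 5:30 = 09:45 UTC on Jul 28.
Add 4 hours and 50 minutes leg 1 → 14:35 UTC.
Add 1 hour and 54 minutes layover in New Almaty → 16:29 UTC.
Add 4 hours 15 minutes leg 2 → 20:44 UTC.
Add 6 hours and 2 minutes layover in Tehran → 02:46 UTC (Jul 29).
Add 4 hours 38 minutes leg 3 → 07:24 UTC.
Santiago is UTC−4:00, so local arrival = 07:24 − 4:00 = 03:24 on Jul 29.

03:24 on Jul 29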